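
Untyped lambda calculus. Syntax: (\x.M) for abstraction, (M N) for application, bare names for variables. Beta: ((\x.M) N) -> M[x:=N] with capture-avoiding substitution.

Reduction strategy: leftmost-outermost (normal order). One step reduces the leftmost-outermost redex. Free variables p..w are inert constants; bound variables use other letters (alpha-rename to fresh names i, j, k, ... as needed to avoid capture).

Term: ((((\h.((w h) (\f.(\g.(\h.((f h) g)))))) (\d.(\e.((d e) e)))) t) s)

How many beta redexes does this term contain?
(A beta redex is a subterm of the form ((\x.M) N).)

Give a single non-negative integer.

Answer: 1

Derivation:
Term: ((((\h.((w h) (\f.(\g.(\h.((f h) g)))))) (\d.(\e.((d e) e)))) t) s)
  Redex: ((\h.((w h) (\f.(\g.(\h.((f h) g)))))) (\d.(\e.((d e) e))))
Total redexes: 1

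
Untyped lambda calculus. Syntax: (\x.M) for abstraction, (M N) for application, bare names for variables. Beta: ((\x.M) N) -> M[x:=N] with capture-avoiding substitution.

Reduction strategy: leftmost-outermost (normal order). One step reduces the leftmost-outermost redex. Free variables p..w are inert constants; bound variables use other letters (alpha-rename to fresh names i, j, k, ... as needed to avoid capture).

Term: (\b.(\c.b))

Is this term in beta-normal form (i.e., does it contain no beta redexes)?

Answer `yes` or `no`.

Term: (\b.(\c.b))
No beta redexes found.

Answer: yes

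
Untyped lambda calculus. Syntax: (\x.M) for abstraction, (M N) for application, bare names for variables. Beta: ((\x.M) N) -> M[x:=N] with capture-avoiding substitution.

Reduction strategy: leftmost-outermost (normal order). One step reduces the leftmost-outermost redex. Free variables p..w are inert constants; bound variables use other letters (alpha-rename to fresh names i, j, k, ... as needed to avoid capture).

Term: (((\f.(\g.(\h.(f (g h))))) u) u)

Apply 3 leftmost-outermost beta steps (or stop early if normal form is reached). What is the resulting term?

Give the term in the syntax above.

Answer: (\h.(u (u h)))

Derivation:
Step 0: (((\f.(\g.(\h.(f (g h))))) u) u)
Step 1: ((\g.(\h.(u (g h)))) u)
Step 2: (\h.(u (u h)))
Step 3: (normal form reached)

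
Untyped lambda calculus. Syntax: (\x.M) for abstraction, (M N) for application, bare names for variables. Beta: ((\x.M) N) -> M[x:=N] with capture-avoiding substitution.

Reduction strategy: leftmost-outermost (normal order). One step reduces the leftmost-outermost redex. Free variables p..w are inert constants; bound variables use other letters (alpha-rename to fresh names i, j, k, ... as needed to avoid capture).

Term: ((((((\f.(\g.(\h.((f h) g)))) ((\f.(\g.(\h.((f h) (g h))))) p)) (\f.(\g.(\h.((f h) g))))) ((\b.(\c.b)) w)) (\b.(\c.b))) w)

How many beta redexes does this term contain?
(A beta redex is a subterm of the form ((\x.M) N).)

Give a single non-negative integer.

Answer: 3

Derivation:
Term: ((((((\f.(\g.(\h.((f h) g)))) ((\f.(\g.(\h.((f h) (g h))))) p)) (\f.(\g.(\h.((f h) g))))) ((\b.(\c.b)) w)) (\b.(\c.b))) w)
  Redex: ((\f.(\g.(\h.((f h) g)))) ((\f.(\g.(\h.((f h) (g h))))) p))
  Redex: ((\f.(\g.(\h.((f h) (g h))))) p)
  Redex: ((\b.(\c.b)) w)
Total redexes: 3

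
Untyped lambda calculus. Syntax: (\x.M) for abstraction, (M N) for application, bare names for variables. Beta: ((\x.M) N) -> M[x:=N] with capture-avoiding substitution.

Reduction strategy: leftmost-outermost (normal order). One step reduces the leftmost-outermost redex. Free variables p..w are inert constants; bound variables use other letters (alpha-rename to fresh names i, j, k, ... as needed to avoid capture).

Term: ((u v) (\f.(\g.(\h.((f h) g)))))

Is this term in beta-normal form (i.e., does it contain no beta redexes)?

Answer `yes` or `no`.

Term: ((u v) (\f.(\g.(\h.((f h) g)))))
No beta redexes found.

Answer: yes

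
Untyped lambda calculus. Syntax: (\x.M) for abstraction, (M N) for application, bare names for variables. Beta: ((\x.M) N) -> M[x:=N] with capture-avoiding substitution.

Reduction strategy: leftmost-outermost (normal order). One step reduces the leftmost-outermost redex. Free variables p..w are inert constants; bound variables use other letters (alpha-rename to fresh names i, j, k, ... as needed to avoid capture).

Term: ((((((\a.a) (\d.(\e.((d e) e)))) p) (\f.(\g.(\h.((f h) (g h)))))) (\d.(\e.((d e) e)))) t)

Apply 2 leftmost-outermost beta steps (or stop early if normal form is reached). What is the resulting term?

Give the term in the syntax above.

Step 0: ((((((\a.a) (\d.(\e.((d e) e)))) p) (\f.(\g.(\h.((f h) (g h)))))) (\d.(\e.((d e) e)))) t)
Step 1: (((((\d.(\e.((d e) e))) p) (\f.(\g.(\h.((f h) (g h)))))) (\d.(\e.((d e) e)))) t)
Step 2: ((((\e.((p e) e)) (\f.(\g.(\h.((f h) (g h)))))) (\d.(\e.((d e) e)))) t)

Answer: ((((\e.((p e) e)) (\f.(\g.(\h.((f h) (g h)))))) (\d.(\e.((d e) e)))) t)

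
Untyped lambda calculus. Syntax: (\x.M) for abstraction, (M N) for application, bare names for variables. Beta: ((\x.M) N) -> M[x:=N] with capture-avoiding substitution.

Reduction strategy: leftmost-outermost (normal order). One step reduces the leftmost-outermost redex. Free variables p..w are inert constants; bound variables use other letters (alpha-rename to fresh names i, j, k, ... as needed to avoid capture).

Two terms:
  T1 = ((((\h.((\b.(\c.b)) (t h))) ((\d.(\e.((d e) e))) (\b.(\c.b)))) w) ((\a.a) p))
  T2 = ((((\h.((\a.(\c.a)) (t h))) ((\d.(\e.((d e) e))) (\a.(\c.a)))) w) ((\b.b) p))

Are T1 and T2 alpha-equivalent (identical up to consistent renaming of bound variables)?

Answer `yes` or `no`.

Answer: yes

Derivation:
Term 1: ((((\h.((\b.(\c.b)) (t h))) ((\d.(\e.((d e) e))) (\b.(\c.b)))) w) ((\a.a) p))
Term 2: ((((\h.((\a.(\c.a)) (t h))) ((\d.(\e.((d e) e))) (\a.(\c.a)))) w) ((\b.b) p))
Alpha-equivalence: compare structure up to binder renaming.
Result: True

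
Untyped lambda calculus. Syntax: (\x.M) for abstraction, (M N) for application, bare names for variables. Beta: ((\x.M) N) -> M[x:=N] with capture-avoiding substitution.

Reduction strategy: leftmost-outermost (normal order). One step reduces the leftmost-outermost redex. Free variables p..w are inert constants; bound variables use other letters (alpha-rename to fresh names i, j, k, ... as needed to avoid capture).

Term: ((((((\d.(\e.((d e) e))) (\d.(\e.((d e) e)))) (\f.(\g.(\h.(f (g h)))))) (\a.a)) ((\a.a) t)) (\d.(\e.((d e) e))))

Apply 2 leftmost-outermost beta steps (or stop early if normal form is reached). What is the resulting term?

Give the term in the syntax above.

Answer: ((((((\d.(\e.((d e) e))) (\f.(\g.(\h.(f (g h)))))) (\f.(\g.(\h.(f (g h)))))) (\a.a)) ((\a.a) t)) (\d.(\e.((d e) e))))

Derivation:
Step 0: ((((((\d.(\e.((d e) e))) (\d.(\e.((d e) e)))) (\f.(\g.(\h.(f (g h)))))) (\a.a)) ((\a.a) t)) (\d.(\e.((d e) e))))
Step 1: (((((\e.(((\d.(\e.((d e) e))) e) e)) (\f.(\g.(\h.(f (g h)))))) (\a.a)) ((\a.a) t)) (\d.(\e.((d e) e))))
Step 2: ((((((\d.(\e.((d e) e))) (\f.(\g.(\h.(f (g h)))))) (\f.(\g.(\h.(f (g h)))))) (\a.a)) ((\a.a) t)) (\d.(\e.((d e) e))))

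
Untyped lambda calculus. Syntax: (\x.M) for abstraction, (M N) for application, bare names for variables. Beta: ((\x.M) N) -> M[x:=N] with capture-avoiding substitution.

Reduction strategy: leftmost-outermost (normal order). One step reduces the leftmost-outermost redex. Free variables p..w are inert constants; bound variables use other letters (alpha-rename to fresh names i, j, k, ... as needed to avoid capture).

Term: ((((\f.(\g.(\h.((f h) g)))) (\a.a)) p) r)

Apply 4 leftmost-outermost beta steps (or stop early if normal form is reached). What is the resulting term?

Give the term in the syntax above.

Step 0: ((((\f.(\g.(\h.((f h) g)))) (\a.a)) p) r)
Step 1: (((\g.(\h.(((\a.a) h) g))) p) r)
Step 2: ((\h.(((\a.a) h) p)) r)
Step 3: (((\a.a) r) p)
Step 4: (r p)

Answer: (r p)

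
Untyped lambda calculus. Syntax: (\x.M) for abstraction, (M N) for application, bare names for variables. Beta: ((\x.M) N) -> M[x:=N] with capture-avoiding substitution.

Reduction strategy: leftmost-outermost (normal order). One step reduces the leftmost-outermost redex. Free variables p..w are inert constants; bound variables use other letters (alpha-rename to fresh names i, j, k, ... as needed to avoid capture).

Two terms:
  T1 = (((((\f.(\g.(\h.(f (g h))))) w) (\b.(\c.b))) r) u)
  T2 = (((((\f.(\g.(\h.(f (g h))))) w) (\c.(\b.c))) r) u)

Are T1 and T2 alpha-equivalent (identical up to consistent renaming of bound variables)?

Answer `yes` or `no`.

Answer: yes

Derivation:
Term 1: (((((\f.(\g.(\h.(f (g h))))) w) (\b.(\c.b))) r) u)
Term 2: (((((\f.(\g.(\h.(f (g h))))) w) (\c.(\b.c))) r) u)
Alpha-equivalence: compare structure up to binder renaming.
Result: True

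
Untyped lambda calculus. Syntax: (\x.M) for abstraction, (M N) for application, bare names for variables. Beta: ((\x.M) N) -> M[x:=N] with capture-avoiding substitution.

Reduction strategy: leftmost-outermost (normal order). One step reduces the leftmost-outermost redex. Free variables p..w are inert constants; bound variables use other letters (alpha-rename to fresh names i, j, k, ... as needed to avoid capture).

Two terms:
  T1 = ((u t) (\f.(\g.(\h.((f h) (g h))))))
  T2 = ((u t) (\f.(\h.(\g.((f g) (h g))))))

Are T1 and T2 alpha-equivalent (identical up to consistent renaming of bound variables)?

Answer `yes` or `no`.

Term 1: ((u t) (\f.(\g.(\h.((f h) (g h))))))
Term 2: ((u t) (\f.(\h.(\g.((f g) (h g))))))
Alpha-equivalence: compare structure up to binder renaming.
Result: True

Answer: yes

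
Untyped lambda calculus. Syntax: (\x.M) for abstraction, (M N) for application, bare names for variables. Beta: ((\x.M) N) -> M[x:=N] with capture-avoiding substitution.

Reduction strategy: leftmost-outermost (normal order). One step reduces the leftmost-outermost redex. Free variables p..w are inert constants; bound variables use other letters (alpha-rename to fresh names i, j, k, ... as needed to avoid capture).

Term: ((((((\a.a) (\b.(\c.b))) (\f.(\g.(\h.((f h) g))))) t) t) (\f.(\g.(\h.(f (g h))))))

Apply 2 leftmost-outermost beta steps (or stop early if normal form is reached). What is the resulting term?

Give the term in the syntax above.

Answer: ((((\c.(\f.(\g.(\h.((f h) g))))) t) t) (\f.(\g.(\h.(f (g h))))))

Derivation:
Step 0: ((((((\a.a) (\b.(\c.b))) (\f.(\g.(\h.((f h) g))))) t) t) (\f.(\g.(\h.(f (g h))))))
Step 1: (((((\b.(\c.b)) (\f.(\g.(\h.((f h) g))))) t) t) (\f.(\g.(\h.(f (g h))))))
Step 2: ((((\c.(\f.(\g.(\h.((f h) g))))) t) t) (\f.(\g.(\h.(f (g h))))))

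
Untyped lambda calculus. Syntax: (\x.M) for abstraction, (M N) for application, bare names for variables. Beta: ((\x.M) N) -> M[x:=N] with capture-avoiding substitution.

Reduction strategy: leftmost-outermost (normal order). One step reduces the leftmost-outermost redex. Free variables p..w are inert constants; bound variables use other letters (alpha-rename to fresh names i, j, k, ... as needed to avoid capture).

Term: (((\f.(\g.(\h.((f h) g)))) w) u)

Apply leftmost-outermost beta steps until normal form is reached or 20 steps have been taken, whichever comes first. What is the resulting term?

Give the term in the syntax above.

Answer: (\h.((w h) u))

Derivation:
Step 0: (((\f.(\g.(\h.((f h) g)))) w) u)
Step 1: ((\g.(\h.((w h) g))) u)
Step 2: (\h.((w h) u))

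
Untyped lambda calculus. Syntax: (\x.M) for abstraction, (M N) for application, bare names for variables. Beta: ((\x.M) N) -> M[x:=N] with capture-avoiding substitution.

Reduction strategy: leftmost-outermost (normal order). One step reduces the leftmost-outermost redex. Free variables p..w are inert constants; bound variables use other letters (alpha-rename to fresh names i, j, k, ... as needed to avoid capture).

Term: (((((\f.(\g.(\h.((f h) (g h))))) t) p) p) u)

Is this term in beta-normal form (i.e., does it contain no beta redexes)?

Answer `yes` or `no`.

Term: (((((\f.(\g.(\h.((f h) (g h))))) t) p) p) u)
Found 1 beta redex(es).

Answer: no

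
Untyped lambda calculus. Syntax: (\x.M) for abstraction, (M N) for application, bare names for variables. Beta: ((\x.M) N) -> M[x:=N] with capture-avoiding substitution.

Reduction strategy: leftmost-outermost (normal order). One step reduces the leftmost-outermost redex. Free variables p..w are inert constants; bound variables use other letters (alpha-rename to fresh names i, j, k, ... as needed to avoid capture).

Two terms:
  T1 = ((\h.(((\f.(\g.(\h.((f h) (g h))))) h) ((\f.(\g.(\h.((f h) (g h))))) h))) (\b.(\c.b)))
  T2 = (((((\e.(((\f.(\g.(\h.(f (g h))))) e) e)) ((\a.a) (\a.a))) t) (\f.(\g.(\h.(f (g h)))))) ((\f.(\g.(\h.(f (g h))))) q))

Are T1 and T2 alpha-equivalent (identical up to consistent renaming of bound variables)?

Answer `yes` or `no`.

Answer: no

Derivation:
Term 1: ((\h.(((\f.(\g.(\h.((f h) (g h))))) h) ((\f.(\g.(\h.((f h) (g h))))) h))) (\b.(\c.b)))
Term 2: (((((\e.(((\f.(\g.(\h.(f (g h))))) e) e)) ((\a.a) (\a.a))) t) (\f.(\g.(\h.(f (g h)))))) ((\f.(\g.(\h.(f (g h))))) q))
Alpha-equivalence: compare structure up to binder renaming.
Result: False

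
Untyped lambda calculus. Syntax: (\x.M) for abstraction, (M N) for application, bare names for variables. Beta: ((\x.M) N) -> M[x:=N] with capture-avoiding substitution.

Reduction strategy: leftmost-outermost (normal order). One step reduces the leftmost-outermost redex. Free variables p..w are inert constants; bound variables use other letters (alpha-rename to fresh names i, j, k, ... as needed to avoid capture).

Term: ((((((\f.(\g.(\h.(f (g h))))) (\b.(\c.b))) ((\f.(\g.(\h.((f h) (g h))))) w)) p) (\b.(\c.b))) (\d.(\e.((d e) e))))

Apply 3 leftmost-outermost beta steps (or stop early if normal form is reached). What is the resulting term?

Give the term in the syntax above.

Answer: ((((\b.(\c.b)) (((\f.(\g.(\h.((f h) (g h))))) w) p)) (\b.(\c.b))) (\d.(\e.((d e) e))))

Derivation:
Step 0: ((((((\f.(\g.(\h.(f (g h))))) (\b.(\c.b))) ((\f.(\g.(\h.((f h) (g h))))) w)) p) (\b.(\c.b))) (\d.(\e.((d e) e))))
Step 1: (((((\g.(\h.((\b.(\c.b)) (g h)))) ((\f.(\g.(\h.((f h) (g h))))) w)) p) (\b.(\c.b))) (\d.(\e.((d e) e))))
Step 2: ((((\h.((\b.(\c.b)) (((\f.(\g.(\h.((f h) (g h))))) w) h))) p) (\b.(\c.b))) (\d.(\e.((d e) e))))
Step 3: ((((\b.(\c.b)) (((\f.(\g.(\h.((f h) (g h))))) w) p)) (\b.(\c.b))) (\d.(\e.((d e) e))))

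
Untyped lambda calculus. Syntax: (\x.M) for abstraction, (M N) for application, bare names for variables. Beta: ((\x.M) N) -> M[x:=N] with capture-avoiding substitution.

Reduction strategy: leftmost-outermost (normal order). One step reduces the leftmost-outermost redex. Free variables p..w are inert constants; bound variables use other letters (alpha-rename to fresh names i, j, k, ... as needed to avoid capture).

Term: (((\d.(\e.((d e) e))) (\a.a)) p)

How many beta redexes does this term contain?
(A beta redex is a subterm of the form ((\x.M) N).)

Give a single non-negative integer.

Term: (((\d.(\e.((d e) e))) (\a.a)) p)
  Redex: ((\d.(\e.((d e) e))) (\a.a))
Total redexes: 1

Answer: 1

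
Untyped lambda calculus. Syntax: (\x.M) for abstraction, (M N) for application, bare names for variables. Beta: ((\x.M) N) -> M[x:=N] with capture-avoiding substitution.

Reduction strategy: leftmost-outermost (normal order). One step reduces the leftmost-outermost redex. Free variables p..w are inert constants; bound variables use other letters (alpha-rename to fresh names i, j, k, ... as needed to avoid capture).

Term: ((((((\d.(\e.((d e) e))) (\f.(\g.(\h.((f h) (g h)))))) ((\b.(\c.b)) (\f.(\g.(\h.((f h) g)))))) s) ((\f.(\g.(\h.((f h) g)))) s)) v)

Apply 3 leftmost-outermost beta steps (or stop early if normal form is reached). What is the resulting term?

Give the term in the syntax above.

Step 0: ((((((\d.(\e.((d e) e))) (\f.(\g.(\h.((f h) (g h)))))) ((\b.(\c.b)) (\f.(\g.(\h.((f h) g)))))) s) ((\f.(\g.(\h.((f h) g)))) s)) v)
Step 1: (((((\e.(((\f.(\g.(\h.((f h) (g h))))) e) e)) ((\b.(\c.b)) (\f.(\g.(\h.((f h) g)))))) s) ((\f.(\g.(\h.((f h) g)))) s)) v)
Step 2: ((((((\f.(\g.(\h.((f h) (g h))))) ((\b.(\c.b)) (\f.(\g.(\h.((f h) g)))))) ((\b.(\c.b)) (\f.(\g.(\h.((f h) g)))))) s) ((\f.(\g.(\h.((f h) g)))) s)) v)
Step 3: (((((\g.(\h.((((\b.(\c.b)) (\f.(\g.(\h.((f h) g))))) h) (g h)))) ((\b.(\c.b)) (\f.(\g.(\h.((f h) g)))))) s) ((\f.(\g.(\h.((f h) g)))) s)) v)

Answer: (((((\g.(\h.((((\b.(\c.b)) (\f.(\g.(\h.((f h) g))))) h) (g h)))) ((\b.(\c.b)) (\f.(\g.(\h.((f h) g)))))) s) ((\f.(\g.(\h.((f h) g)))) s)) v)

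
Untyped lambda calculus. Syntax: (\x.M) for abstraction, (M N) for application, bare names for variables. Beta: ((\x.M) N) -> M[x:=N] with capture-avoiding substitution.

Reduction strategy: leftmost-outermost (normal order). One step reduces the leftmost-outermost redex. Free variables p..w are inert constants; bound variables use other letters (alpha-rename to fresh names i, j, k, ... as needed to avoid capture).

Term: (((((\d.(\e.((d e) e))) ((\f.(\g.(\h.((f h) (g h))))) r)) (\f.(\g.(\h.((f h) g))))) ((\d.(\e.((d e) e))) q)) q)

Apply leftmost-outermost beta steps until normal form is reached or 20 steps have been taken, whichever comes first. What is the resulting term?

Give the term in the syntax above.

Answer: ((((r (\f.(\g.(\h.((f h) g))))) (\g.(\h.(\i.((h i) g))))) (\e.((q e) e))) q)

Derivation:
Step 0: (((((\d.(\e.((d e) e))) ((\f.(\g.(\h.((f h) (g h))))) r)) (\f.(\g.(\h.((f h) g))))) ((\d.(\e.((d e) e))) q)) q)
Step 1: ((((\e.((((\f.(\g.(\h.((f h) (g h))))) r) e) e)) (\f.(\g.(\h.((f h) g))))) ((\d.(\e.((d e) e))) q)) q)
Step 2: ((((((\f.(\g.(\h.((f h) (g h))))) r) (\f.(\g.(\h.((f h) g))))) (\f.(\g.(\h.((f h) g))))) ((\d.(\e.((d e) e))) q)) q)
Step 3: (((((\g.(\h.((r h) (g h)))) (\f.(\g.(\h.((f h) g))))) (\f.(\g.(\h.((f h) g))))) ((\d.(\e.((d e) e))) q)) q)
Step 4: ((((\h.((r h) ((\f.(\g.(\h.((f h) g)))) h))) (\f.(\g.(\h.((f h) g))))) ((\d.(\e.((d e) e))) q)) q)
Step 5: ((((r (\f.(\g.(\h.((f h) g))))) ((\f.(\g.(\h.((f h) g)))) (\f.(\g.(\h.((f h) g)))))) ((\d.(\e.((d e) e))) q)) q)
Step 6: ((((r (\f.(\g.(\h.((f h) g))))) (\g.(\h.(((\f.(\g.(\h.((f h) g)))) h) g)))) ((\d.(\e.((d e) e))) q)) q)
Step 7: ((((r (\f.(\g.(\h.((f h) g))))) (\g.(\h.((\g.(\i.((h i) g))) g)))) ((\d.(\e.((d e) e))) q)) q)
Step 8: ((((r (\f.(\g.(\h.((f h) g))))) (\g.(\h.(\i.((h i) g))))) ((\d.(\e.((d e) e))) q)) q)
Step 9: ((((r (\f.(\g.(\h.((f h) g))))) (\g.(\h.(\i.((h i) g))))) (\e.((q e) e))) q)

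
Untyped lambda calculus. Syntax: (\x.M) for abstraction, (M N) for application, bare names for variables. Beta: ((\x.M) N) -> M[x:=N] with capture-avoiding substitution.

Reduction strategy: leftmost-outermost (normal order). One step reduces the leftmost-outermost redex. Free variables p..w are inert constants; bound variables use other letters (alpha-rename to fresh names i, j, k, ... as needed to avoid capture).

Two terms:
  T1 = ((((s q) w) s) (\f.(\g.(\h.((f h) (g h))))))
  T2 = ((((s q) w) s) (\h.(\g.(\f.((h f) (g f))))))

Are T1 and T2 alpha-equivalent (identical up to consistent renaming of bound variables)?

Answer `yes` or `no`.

Term 1: ((((s q) w) s) (\f.(\g.(\h.((f h) (g h))))))
Term 2: ((((s q) w) s) (\h.(\g.(\f.((h f) (g f))))))
Alpha-equivalence: compare structure up to binder renaming.
Result: True

Answer: yes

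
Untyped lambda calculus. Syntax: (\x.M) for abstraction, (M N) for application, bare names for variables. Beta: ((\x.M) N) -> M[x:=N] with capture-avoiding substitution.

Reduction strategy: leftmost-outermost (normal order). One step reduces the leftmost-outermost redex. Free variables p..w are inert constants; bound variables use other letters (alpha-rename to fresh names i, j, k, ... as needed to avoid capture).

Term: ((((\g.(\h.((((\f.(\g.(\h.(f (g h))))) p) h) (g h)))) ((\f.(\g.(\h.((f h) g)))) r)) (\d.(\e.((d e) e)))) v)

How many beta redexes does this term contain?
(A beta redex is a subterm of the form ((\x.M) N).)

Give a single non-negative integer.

Answer: 3

Derivation:
Term: ((((\g.(\h.((((\f.(\g.(\h.(f (g h))))) p) h) (g h)))) ((\f.(\g.(\h.((f h) g)))) r)) (\d.(\e.((d e) e)))) v)
  Redex: ((\g.(\h.((((\f.(\g.(\h.(f (g h))))) p) h) (g h)))) ((\f.(\g.(\h.((f h) g)))) r))
  Redex: ((\f.(\g.(\h.(f (g h))))) p)
  Redex: ((\f.(\g.(\h.((f h) g)))) r)
Total redexes: 3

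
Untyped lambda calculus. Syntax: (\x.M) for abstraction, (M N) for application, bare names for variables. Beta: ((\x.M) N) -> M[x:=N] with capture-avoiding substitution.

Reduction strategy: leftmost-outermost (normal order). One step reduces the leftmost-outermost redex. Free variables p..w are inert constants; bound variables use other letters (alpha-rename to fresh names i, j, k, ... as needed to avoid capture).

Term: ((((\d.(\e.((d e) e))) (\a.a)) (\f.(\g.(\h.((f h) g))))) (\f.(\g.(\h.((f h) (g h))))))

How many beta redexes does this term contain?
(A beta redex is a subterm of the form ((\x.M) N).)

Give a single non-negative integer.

Term: ((((\d.(\e.((d e) e))) (\a.a)) (\f.(\g.(\h.((f h) g))))) (\f.(\g.(\h.((f h) (g h))))))
  Redex: ((\d.(\e.((d e) e))) (\a.a))
Total redexes: 1

Answer: 1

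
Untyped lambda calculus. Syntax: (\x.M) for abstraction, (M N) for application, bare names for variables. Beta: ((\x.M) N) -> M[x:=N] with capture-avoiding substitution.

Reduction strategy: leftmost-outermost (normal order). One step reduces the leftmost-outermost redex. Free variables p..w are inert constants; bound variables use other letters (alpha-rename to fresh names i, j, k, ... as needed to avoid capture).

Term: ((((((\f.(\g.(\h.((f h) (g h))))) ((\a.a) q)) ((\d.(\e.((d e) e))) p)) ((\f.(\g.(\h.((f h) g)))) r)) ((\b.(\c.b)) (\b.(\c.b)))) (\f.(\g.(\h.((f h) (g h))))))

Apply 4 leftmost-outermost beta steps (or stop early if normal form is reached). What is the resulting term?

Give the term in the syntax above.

Step 0: ((((((\f.(\g.(\h.((f h) (g h))))) ((\a.a) q)) ((\d.(\e.((d e) e))) p)) ((\f.(\g.(\h.((f h) g)))) r)) ((\b.(\c.b)) (\b.(\c.b)))) (\f.(\g.(\h.((f h) (g h))))))
Step 1: (((((\g.(\h.((((\a.a) q) h) (g h)))) ((\d.(\e.((d e) e))) p)) ((\f.(\g.(\h.((f h) g)))) r)) ((\b.(\c.b)) (\b.(\c.b)))) (\f.(\g.(\h.((f h) (g h))))))
Step 2: ((((\h.((((\a.a) q) h) (((\d.(\e.((d e) e))) p) h))) ((\f.(\g.(\h.((f h) g)))) r)) ((\b.(\c.b)) (\b.(\c.b)))) (\f.(\g.(\h.((f h) (g h))))))
Step 3: ((((((\a.a) q) ((\f.(\g.(\h.((f h) g)))) r)) (((\d.(\e.((d e) e))) p) ((\f.(\g.(\h.((f h) g)))) r))) ((\b.(\c.b)) (\b.(\c.b)))) (\f.(\g.(\h.((f h) (g h))))))
Step 4: ((((q ((\f.(\g.(\h.((f h) g)))) r)) (((\d.(\e.((d e) e))) p) ((\f.(\g.(\h.((f h) g)))) r))) ((\b.(\c.b)) (\b.(\c.b)))) (\f.(\g.(\h.((f h) (g h))))))

Answer: ((((q ((\f.(\g.(\h.((f h) g)))) r)) (((\d.(\e.((d e) e))) p) ((\f.(\g.(\h.((f h) g)))) r))) ((\b.(\c.b)) (\b.(\c.b)))) (\f.(\g.(\h.((f h) (g h))))))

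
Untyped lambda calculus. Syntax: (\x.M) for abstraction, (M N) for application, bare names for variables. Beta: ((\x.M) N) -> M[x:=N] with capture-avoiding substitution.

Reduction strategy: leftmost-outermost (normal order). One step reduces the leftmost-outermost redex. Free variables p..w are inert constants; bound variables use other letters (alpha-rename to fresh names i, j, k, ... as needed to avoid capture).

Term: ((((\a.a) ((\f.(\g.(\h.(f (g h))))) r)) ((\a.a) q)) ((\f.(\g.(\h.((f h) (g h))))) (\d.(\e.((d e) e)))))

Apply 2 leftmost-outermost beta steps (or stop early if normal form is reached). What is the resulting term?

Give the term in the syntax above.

Answer: (((\g.(\h.(r (g h)))) ((\a.a) q)) ((\f.(\g.(\h.((f h) (g h))))) (\d.(\e.((d e) e)))))

Derivation:
Step 0: ((((\a.a) ((\f.(\g.(\h.(f (g h))))) r)) ((\a.a) q)) ((\f.(\g.(\h.((f h) (g h))))) (\d.(\e.((d e) e)))))
Step 1: ((((\f.(\g.(\h.(f (g h))))) r) ((\a.a) q)) ((\f.(\g.(\h.((f h) (g h))))) (\d.(\e.((d e) e)))))
Step 2: (((\g.(\h.(r (g h)))) ((\a.a) q)) ((\f.(\g.(\h.((f h) (g h))))) (\d.(\e.((d e) e)))))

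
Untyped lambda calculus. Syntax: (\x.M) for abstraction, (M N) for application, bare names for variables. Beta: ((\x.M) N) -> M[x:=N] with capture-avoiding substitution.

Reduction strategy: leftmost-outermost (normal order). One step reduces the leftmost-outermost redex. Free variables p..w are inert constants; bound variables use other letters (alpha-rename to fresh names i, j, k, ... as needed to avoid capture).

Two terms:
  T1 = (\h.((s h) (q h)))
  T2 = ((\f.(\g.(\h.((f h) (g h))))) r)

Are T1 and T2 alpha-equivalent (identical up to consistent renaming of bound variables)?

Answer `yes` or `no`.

Answer: no

Derivation:
Term 1: (\h.((s h) (q h)))
Term 2: ((\f.(\g.(\h.((f h) (g h))))) r)
Alpha-equivalence: compare structure up to binder renaming.
Result: False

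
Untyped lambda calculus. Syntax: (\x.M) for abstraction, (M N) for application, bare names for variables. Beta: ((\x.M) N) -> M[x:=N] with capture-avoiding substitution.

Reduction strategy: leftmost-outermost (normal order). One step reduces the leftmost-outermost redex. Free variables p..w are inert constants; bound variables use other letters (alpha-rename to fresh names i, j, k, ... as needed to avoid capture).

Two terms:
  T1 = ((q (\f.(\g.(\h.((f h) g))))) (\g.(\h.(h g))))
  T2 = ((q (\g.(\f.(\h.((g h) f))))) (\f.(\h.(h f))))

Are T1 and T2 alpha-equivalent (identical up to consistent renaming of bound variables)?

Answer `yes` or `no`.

Answer: yes

Derivation:
Term 1: ((q (\f.(\g.(\h.((f h) g))))) (\g.(\h.(h g))))
Term 2: ((q (\g.(\f.(\h.((g h) f))))) (\f.(\h.(h f))))
Alpha-equivalence: compare structure up to binder renaming.
Result: True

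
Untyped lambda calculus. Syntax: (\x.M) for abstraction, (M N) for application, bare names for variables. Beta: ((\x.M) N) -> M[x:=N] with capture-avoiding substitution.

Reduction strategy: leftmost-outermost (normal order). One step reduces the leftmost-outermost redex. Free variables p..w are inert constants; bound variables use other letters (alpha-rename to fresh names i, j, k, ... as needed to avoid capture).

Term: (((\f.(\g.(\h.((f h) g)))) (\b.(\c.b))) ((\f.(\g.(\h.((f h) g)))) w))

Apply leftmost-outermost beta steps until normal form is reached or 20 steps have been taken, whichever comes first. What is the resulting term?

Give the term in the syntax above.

Answer: (\h.h)

Derivation:
Step 0: (((\f.(\g.(\h.((f h) g)))) (\b.(\c.b))) ((\f.(\g.(\h.((f h) g)))) w))
Step 1: ((\g.(\h.(((\b.(\c.b)) h) g))) ((\f.(\g.(\h.((f h) g)))) w))
Step 2: (\h.(((\b.(\c.b)) h) ((\f.(\g.(\h.((f h) g)))) w)))
Step 3: (\h.((\c.h) ((\f.(\g.(\h.((f h) g)))) w)))
Step 4: (\h.h)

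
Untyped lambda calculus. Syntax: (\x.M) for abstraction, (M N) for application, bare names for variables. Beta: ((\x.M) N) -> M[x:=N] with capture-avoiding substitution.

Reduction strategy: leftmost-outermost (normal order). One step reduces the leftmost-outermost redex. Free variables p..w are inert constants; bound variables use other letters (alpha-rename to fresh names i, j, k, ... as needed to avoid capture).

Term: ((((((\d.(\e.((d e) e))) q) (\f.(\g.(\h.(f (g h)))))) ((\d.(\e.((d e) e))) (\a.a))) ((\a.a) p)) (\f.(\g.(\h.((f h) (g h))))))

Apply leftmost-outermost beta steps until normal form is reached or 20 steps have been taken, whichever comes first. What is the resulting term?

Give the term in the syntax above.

Step 0: ((((((\d.(\e.((d e) e))) q) (\f.(\g.(\h.(f (g h)))))) ((\d.(\e.((d e) e))) (\a.a))) ((\a.a) p)) (\f.(\g.(\h.((f h) (g h))))))
Step 1: (((((\e.((q e) e)) (\f.(\g.(\h.(f (g h)))))) ((\d.(\e.((d e) e))) (\a.a))) ((\a.a) p)) (\f.(\g.(\h.((f h) (g h))))))
Step 2: (((((q (\f.(\g.(\h.(f (g h)))))) (\f.(\g.(\h.(f (g h)))))) ((\d.(\e.((d e) e))) (\a.a))) ((\a.a) p)) (\f.(\g.(\h.((f h) (g h))))))
Step 3: (((((q (\f.(\g.(\h.(f (g h)))))) (\f.(\g.(\h.(f (g h)))))) (\e.(((\a.a) e) e))) ((\a.a) p)) (\f.(\g.(\h.((f h) (g h))))))
Step 4: (((((q (\f.(\g.(\h.(f (g h)))))) (\f.(\g.(\h.(f (g h)))))) (\e.(e e))) ((\a.a) p)) (\f.(\g.(\h.((f h) (g h))))))
Step 5: (((((q (\f.(\g.(\h.(f (g h)))))) (\f.(\g.(\h.(f (g h)))))) (\e.(e e))) p) (\f.(\g.(\h.((f h) (g h))))))

Answer: (((((q (\f.(\g.(\h.(f (g h)))))) (\f.(\g.(\h.(f (g h)))))) (\e.(e e))) p) (\f.(\g.(\h.((f h) (g h))))))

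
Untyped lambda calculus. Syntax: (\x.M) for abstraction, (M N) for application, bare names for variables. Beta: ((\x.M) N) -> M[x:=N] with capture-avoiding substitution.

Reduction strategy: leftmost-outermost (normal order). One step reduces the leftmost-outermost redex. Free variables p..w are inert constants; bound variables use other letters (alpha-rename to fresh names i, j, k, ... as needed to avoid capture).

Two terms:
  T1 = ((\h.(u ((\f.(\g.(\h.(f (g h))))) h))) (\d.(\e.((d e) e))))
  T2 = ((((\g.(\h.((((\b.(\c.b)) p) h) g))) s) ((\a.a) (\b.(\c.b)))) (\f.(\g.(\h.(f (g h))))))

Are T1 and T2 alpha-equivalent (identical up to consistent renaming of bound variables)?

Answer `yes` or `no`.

Term 1: ((\h.(u ((\f.(\g.(\h.(f (g h))))) h))) (\d.(\e.((d e) e))))
Term 2: ((((\g.(\h.((((\b.(\c.b)) p) h) g))) s) ((\a.a) (\b.(\c.b)))) (\f.(\g.(\h.(f (g h))))))
Alpha-equivalence: compare structure up to binder renaming.
Result: False

Answer: no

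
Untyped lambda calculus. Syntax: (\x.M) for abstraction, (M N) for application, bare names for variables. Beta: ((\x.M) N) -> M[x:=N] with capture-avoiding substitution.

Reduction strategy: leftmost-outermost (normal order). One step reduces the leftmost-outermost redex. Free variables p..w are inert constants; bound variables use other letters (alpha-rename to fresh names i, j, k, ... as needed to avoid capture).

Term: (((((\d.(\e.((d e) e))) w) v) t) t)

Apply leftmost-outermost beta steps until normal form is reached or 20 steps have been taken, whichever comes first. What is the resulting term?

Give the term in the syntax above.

Answer: ((((w v) v) t) t)

Derivation:
Step 0: (((((\d.(\e.((d e) e))) w) v) t) t)
Step 1: ((((\e.((w e) e)) v) t) t)
Step 2: ((((w v) v) t) t)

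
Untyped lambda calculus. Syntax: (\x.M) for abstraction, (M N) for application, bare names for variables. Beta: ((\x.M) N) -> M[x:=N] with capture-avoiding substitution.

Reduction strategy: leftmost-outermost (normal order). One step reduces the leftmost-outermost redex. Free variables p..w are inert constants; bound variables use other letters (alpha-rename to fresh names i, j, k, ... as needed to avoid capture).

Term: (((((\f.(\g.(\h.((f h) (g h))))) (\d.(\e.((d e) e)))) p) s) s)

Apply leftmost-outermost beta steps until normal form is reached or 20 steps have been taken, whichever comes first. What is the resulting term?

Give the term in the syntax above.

Step 0: (((((\f.(\g.(\h.((f h) (g h))))) (\d.(\e.((d e) e)))) p) s) s)
Step 1: ((((\g.(\h.(((\d.(\e.((d e) e))) h) (g h)))) p) s) s)
Step 2: (((\h.(((\d.(\e.((d e) e))) h) (p h))) s) s)
Step 3: ((((\d.(\e.((d e) e))) s) (p s)) s)
Step 4: (((\e.((s e) e)) (p s)) s)
Step 5: (((s (p s)) (p s)) s)

Answer: (((s (p s)) (p s)) s)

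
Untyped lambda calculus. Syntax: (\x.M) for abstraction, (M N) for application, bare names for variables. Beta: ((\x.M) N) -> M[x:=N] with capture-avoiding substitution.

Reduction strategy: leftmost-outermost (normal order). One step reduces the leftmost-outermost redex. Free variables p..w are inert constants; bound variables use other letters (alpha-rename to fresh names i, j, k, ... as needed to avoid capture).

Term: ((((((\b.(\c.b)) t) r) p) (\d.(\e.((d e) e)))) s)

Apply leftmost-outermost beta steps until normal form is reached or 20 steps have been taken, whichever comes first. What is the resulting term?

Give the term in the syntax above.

Step 0: ((((((\b.(\c.b)) t) r) p) (\d.(\e.((d e) e)))) s)
Step 1: (((((\c.t) r) p) (\d.(\e.((d e) e)))) s)
Step 2: (((t p) (\d.(\e.((d e) e)))) s)

Answer: (((t p) (\d.(\e.((d e) e)))) s)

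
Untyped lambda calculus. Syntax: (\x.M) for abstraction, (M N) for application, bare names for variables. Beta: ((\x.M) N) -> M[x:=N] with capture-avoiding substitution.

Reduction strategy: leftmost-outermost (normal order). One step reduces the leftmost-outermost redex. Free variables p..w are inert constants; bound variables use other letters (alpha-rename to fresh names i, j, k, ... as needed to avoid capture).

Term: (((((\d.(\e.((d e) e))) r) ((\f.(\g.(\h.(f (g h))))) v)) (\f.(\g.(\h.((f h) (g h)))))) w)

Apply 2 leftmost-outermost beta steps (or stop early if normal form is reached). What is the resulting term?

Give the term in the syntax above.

Step 0: (((((\d.(\e.((d e) e))) r) ((\f.(\g.(\h.(f (g h))))) v)) (\f.(\g.(\h.((f h) (g h)))))) w)
Step 1: ((((\e.((r e) e)) ((\f.(\g.(\h.(f (g h))))) v)) (\f.(\g.(\h.((f h) (g h)))))) w)
Step 2: ((((r ((\f.(\g.(\h.(f (g h))))) v)) ((\f.(\g.(\h.(f (g h))))) v)) (\f.(\g.(\h.((f h) (g h)))))) w)

Answer: ((((r ((\f.(\g.(\h.(f (g h))))) v)) ((\f.(\g.(\h.(f (g h))))) v)) (\f.(\g.(\h.((f h) (g h)))))) w)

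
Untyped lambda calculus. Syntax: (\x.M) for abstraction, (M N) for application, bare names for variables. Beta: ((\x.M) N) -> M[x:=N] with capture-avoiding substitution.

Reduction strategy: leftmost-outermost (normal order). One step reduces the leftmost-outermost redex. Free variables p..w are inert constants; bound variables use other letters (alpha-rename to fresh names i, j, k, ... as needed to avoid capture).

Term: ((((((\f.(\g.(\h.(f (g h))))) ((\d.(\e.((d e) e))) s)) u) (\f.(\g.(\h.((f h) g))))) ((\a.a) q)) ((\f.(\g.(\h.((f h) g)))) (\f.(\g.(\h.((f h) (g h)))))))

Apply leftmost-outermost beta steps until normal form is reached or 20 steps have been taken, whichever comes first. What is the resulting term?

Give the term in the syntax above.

Step 0: ((((((\f.(\g.(\h.(f (g h))))) ((\d.(\e.((d e) e))) s)) u) (\f.(\g.(\h.((f h) g))))) ((\a.a) q)) ((\f.(\g.(\h.((f h) g)))) (\f.(\g.(\h.((f h) (g h)))))))
Step 1: (((((\g.(\h.(((\d.(\e.((d e) e))) s) (g h)))) u) (\f.(\g.(\h.((f h) g))))) ((\a.a) q)) ((\f.(\g.(\h.((f h) g)))) (\f.(\g.(\h.((f h) (g h)))))))
Step 2: ((((\h.(((\d.(\e.((d e) e))) s) (u h))) (\f.(\g.(\h.((f h) g))))) ((\a.a) q)) ((\f.(\g.(\h.((f h) g)))) (\f.(\g.(\h.((f h) (g h)))))))
Step 3: (((((\d.(\e.((d e) e))) s) (u (\f.(\g.(\h.((f h) g)))))) ((\a.a) q)) ((\f.(\g.(\h.((f h) g)))) (\f.(\g.(\h.((f h) (g h)))))))
Step 4: ((((\e.((s e) e)) (u (\f.(\g.(\h.((f h) g)))))) ((\a.a) q)) ((\f.(\g.(\h.((f h) g)))) (\f.(\g.(\h.((f h) (g h)))))))
Step 5: ((((s (u (\f.(\g.(\h.((f h) g)))))) (u (\f.(\g.(\h.((f h) g)))))) ((\a.a) q)) ((\f.(\g.(\h.((f h) g)))) (\f.(\g.(\h.((f h) (g h)))))))
Step 6: ((((s (u (\f.(\g.(\h.((f h) g)))))) (u (\f.(\g.(\h.((f h) g)))))) q) ((\f.(\g.(\h.((f h) g)))) (\f.(\g.(\h.((f h) (g h)))))))
Step 7: ((((s (u (\f.(\g.(\h.((f h) g)))))) (u (\f.(\g.(\h.((f h) g)))))) q) (\g.(\h.(((\f.(\g.(\h.((f h) (g h))))) h) g))))
Step 8: ((((s (u (\f.(\g.(\h.((f h) g)))))) (u (\f.(\g.(\h.((f h) g)))))) q) (\g.(\h.((\g.(\i.((h i) (g i)))) g))))
Step 9: ((((s (u (\f.(\g.(\h.((f h) g)))))) (u (\f.(\g.(\h.((f h) g)))))) q) (\g.(\h.(\i.((h i) (g i))))))

Answer: ((((s (u (\f.(\g.(\h.((f h) g)))))) (u (\f.(\g.(\h.((f h) g)))))) q) (\g.(\h.(\i.((h i) (g i))))))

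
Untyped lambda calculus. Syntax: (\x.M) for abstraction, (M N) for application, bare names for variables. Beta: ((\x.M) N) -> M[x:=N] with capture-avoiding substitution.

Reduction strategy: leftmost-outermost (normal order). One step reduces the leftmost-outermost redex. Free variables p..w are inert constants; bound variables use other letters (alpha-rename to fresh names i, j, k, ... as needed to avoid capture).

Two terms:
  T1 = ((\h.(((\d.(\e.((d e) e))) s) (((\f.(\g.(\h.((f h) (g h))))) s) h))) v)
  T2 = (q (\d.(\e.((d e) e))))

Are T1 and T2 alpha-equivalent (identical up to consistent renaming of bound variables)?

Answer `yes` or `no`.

Term 1: ((\h.(((\d.(\e.((d e) e))) s) (((\f.(\g.(\h.((f h) (g h))))) s) h))) v)
Term 2: (q (\d.(\e.((d e) e))))
Alpha-equivalence: compare structure up to binder renaming.
Result: False

Answer: no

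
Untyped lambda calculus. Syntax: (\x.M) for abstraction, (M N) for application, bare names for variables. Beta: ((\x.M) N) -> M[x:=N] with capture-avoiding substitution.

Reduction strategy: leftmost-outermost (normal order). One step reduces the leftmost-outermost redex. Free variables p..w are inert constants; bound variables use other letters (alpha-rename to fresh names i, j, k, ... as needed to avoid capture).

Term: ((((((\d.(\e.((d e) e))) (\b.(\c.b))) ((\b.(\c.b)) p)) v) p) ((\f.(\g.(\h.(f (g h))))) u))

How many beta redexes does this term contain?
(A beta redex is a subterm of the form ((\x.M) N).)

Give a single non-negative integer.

Term: ((((((\d.(\e.((d e) e))) (\b.(\c.b))) ((\b.(\c.b)) p)) v) p) ((\f.(\g.(\h.(f (g h))))) u))
  Redex: ((\d.(\e.((d e) e))) (\b.(\c.b)))
  Redex: ((\b.(\c.b)) p)
  Redex: ((\f.(\g.(\h.(f (g h))))) u)
Total redexes: 3

Answer: 3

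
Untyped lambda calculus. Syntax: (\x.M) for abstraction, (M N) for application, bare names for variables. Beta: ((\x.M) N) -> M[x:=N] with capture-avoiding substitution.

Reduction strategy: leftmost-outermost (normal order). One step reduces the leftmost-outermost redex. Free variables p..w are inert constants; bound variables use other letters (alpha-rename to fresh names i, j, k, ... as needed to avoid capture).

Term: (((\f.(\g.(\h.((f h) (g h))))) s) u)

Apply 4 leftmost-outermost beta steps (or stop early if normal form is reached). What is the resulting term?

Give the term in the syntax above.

Answer: (\h.((s h) (u h)))

Derivation:
Step 0: (((\f.(\g.(\h.((f h) (g h))))) s) u)
Step 1: ((\g.(\h.((s h) (g h)))) u)
Step 2: (\h.((s h) (u h)))
Step 3: (normal form reached)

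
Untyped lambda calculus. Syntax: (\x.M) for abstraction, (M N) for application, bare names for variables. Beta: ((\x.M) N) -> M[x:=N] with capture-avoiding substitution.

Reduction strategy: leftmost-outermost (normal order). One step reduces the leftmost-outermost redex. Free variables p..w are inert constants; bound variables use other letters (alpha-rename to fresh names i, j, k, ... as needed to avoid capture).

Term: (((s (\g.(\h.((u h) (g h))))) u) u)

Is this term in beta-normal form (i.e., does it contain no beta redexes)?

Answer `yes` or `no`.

Answer: yes

Derivation:
Term: (((s (\g.(\h.((u h) (g h))))) u) u)
No beta redexes found.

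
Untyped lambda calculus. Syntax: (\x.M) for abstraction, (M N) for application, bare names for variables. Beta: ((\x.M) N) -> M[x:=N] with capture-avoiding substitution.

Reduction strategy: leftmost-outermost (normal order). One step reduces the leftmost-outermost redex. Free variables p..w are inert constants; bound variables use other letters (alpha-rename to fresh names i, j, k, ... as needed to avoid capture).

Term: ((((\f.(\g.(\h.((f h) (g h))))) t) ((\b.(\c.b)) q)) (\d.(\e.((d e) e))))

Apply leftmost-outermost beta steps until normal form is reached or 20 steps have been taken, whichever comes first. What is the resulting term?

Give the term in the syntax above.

Answer: ((t (\d.(\e.((d e) e)))) q)

Derivation:
Step 0: ((((\f.(\g.(\h.((f h) (g h))))) t) ((\b.(\c.b)) q)) (\d.(\e.((d e) e))))
Step 1: (((\g.(\h.((t h) (g h)))) ((\b.(\c.b)) q)) (\d.(\e.((d e) e))))
Step 2: ((\h.((t h) (((\b.(\c.b)) q) h))) (\d.(\e.((d e) e))))
Step 3: ((t (\d.(\e.((d e) e)))) (((\b.(\c.b)) q) (\d.(\e.((d e) e)))))
Step 4: ((t (\d.(\e.((d e) e)))) ((\c.q) (\d.(\e.((d e) e)))))
Step 5: ((t (\d.(\e.((d e) e)))) q)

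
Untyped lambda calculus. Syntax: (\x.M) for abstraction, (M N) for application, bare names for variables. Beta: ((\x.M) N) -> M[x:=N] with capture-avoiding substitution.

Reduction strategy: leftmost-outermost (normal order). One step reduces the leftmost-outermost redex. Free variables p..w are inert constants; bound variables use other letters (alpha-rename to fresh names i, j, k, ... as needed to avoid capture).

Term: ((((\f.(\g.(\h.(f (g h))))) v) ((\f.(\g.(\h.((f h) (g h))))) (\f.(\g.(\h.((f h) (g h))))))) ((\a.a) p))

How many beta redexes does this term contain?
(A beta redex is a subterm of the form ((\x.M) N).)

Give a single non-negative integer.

Term: ((((\f.(\g.(\h.(f (g h))))) v) ((\f.(\g.(\h.((f h) (g h))))) (\f.(\g.(\h.((f h) (g h))))))) ((\a.a) p))
  Redex: ((\f.(\g.(\h.(f (g h))))) v)
  Redex: ((\f.(\g.(\h.((f h) (g h))))) (\f.(\g.(\h.((f h) (g h))))))
  Redex: ((\a.a) p)
Total redexes: 3

Answer: 3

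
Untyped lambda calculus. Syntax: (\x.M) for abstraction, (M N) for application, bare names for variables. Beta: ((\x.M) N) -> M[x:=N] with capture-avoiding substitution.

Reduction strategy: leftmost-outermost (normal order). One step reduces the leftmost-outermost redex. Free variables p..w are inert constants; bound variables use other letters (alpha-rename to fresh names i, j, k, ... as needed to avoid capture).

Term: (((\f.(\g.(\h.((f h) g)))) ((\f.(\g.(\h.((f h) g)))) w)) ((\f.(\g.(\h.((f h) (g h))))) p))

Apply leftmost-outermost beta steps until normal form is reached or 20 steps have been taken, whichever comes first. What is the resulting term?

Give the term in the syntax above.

Answer: (\h.((w (\g.(\h.((p h) (g h))))) h))

Derivation:
Step 0: (((\f.(\g.(\h.((f h) g)))) ((\f.(\g.(\h.((f h) g)))) w)) ((\f.(\g.(\h.((f h) (g h))))) p))
Step 1: ((\g.(\h.((((\f.(\g.(\h.((f h) g)))) w) h) g))) ((\f.(\g.(\h.((f h) (g h))))) p))
Step 2: (\h.((((\f.(\g.(\h.((f h) g)))) w) h) ((\f.(\g.(\h.((f h) (g h))))) p)))
Step 3: (\h.(((\g.(\h.((w h) g))) h) ((\f.(\g.(\h.((f h) (g h))))) p)))
Step 4: (\h.((\i.((w i) h)) ((\f.(\g.(\h.((f h) (g h))))) p)))
Step 5: (\h.((w ((\f.(\g.(\h.((f h) (g h))))) p)) h))
Step 6: (\h.((w (\g.(\h.((p h) (g h))))) h))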